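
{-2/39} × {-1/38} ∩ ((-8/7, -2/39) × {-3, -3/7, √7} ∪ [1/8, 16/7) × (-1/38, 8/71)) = ∅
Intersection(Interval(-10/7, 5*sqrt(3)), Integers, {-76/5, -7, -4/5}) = EmptySet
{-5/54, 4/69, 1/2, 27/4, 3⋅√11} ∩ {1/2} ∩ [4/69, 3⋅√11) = {1/2}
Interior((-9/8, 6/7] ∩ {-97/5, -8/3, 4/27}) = ∅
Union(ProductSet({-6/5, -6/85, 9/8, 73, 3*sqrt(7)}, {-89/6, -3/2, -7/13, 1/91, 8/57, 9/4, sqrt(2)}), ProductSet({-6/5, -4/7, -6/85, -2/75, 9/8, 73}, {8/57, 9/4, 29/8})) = Union(ProductSet({-6/5, -6/85, 9/8, 73, 3*sqrt(7)}, {-89/6, -3/2, -7/13, 1/91, 8/57, 9/4, sqrt(2)}), ProductSet({-6/5, -4/7, -6/85, -2/75, 9/8, 73}, {8/57, 9/4, 29/8}))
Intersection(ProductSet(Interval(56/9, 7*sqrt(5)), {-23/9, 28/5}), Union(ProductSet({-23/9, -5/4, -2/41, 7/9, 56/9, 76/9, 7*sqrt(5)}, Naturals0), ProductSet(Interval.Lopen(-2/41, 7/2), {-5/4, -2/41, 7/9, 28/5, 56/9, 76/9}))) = EmptySet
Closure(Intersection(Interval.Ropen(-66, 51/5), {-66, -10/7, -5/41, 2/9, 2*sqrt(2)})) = {-66, -10/7, -5/41, 2/9, 2*sqrt(2)}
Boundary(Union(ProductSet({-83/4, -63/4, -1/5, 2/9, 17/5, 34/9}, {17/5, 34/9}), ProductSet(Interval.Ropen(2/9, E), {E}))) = Union(ProductSet({-83/4, -63/4, -1/5, 2/9, 17/5, 34/9}, {17/5, 34/9}), ProductSet(Interval(2/9, E), {E}))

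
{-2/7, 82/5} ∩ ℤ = ∅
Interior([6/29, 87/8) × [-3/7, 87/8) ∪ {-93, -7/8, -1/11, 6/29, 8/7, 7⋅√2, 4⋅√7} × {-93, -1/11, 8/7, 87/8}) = (6/29, 87/8) × (-3/7, 87/8)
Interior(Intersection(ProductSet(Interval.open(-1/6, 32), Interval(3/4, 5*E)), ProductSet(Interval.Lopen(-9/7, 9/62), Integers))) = EmptySet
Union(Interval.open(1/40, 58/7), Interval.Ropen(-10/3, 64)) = Interval.Ropen(-10/3, 64)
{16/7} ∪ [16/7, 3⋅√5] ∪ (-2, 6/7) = (-2, 6/7) ∪ [16/7, 3⋅√5]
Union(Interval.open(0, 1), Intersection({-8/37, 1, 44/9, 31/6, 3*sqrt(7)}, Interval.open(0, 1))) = Interval.open(0, 1)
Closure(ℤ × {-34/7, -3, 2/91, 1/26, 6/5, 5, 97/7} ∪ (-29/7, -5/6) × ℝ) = ([-29/7, -5/6] × ℝ) ∪ (ℤ × {-34/7, -3, 2/91, 1/26, 6/5, 5, 97/7})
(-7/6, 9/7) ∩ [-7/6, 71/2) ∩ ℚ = ℚ ∩ (-7/6, 9/7)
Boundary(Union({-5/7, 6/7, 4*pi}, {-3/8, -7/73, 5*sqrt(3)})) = {-5/7, -3/8, -7/73, 6/7, 5*sqrt(3), 4*pi}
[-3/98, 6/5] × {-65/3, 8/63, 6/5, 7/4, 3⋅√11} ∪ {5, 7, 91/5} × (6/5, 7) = ({5, 7, 91/5} × (6/5, 7)) ∪ ([-3/98, 6/5] × {-65/3, 8/63, 6/5, 7/4, 3⋅√11})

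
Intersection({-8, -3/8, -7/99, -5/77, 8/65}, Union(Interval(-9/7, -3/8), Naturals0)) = {-3/8}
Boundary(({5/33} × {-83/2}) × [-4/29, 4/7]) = ({5/33} × {-83/2}) × [-4/29, 4/7]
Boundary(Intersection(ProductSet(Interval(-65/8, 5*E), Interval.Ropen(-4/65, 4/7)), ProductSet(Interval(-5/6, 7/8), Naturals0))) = ProductSet(Interval(-5/6, 7/8), Range(0, 1, 1))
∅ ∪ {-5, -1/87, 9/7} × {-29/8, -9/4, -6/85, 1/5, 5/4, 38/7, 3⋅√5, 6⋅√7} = {-5, -1/87, 9/7} × {-29/8, -9/4, -6/85, 1/5, 5/4, 38/7, 3⋅√5, 6⋅√7}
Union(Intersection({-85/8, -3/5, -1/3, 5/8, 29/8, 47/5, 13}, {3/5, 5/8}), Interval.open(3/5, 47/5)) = Interval.open(3/5, 47/5)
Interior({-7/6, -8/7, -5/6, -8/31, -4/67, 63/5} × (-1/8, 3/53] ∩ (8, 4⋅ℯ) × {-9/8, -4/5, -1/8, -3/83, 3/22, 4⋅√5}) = ∅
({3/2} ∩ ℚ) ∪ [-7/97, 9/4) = [-7/97, 9/4)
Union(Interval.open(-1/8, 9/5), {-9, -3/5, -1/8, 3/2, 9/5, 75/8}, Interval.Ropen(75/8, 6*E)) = Union({-9, -3/5}, Interval(-1/8, 9/5), Interval.Ropen(75/8, 6*E))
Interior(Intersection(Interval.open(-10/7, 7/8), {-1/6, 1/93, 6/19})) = EmptySet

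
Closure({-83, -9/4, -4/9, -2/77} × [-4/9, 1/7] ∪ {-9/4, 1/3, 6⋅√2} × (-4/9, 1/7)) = {-83, -9/4, -4/9, -2/77, 1/3, 6⋅√2} × [-4/9, 1/7]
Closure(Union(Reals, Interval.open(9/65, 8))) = Interval(-oo, oo)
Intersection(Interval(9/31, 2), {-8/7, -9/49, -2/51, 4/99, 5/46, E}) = EmptySet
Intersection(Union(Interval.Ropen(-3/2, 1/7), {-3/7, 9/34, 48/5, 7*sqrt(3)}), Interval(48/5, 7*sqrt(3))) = {48/5, 7*sqrt(3)}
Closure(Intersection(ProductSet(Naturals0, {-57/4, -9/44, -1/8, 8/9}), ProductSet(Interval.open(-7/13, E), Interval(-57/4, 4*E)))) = ProductSet(Range(0, 3, 1), {-57/4, -9/44, -1/8, 8/9})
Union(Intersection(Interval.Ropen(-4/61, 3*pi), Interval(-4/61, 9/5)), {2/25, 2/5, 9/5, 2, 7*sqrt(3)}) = Union({2, 7*sqrt(3)}, Interval(-4/61, 9/5))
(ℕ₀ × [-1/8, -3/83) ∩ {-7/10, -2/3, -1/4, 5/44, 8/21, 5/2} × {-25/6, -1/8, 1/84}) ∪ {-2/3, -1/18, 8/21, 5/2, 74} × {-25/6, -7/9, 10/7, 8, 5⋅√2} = {-2/3, -1/18, 8/21, 5/2, 74} × {-25/6, -7/9, 10/7, 8, 5⋅√2}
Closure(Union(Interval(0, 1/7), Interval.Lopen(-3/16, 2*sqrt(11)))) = Interval(-3/16, 2*sqrt(11))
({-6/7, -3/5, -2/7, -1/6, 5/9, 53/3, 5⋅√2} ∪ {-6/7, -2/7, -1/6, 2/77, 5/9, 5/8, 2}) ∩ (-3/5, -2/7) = ∅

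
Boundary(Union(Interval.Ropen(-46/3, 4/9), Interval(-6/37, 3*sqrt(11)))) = {-46/3, 3*sqrt(11)}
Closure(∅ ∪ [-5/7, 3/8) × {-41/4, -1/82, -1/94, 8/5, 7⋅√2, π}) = [-5/7, 3/8] × {-41/4, -1/82, -1/94, 8/5, 7⋅√2, π}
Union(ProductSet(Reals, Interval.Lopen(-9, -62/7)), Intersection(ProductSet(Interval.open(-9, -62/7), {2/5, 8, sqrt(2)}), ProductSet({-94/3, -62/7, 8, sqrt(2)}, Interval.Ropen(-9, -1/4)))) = ProductSet(Reals, Interval.Lopen(-9, -62/7))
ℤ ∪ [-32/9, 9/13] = ℤ ∪ [-32/9, 9/13]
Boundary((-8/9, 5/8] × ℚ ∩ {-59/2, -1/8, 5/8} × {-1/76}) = {-1/8, 5/8} × {-1/76}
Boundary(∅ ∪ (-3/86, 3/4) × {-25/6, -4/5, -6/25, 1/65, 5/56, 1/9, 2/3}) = [-3/86, 3/4] × {-25/6, -4/5, -6/25, 1/65, 5/56, 1/9, 2/3}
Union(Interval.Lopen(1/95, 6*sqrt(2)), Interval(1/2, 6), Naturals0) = Union(Interval.Lopen(1/95, 6*sqrt(2)), Naturals0)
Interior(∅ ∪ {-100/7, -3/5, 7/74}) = ∅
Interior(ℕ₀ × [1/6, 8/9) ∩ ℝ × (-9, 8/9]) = ∅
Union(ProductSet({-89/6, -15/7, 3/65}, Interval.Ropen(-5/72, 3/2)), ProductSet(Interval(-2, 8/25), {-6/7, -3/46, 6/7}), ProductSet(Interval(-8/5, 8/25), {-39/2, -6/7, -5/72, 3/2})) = Union(ProductSet({-89/6, -15/7, 3/65}, Interval.Ropen(-5/72, 3/2)), ProductSet(Interval(-2, 8/25), {-6/7, -3/46, 6/7}), ProductSet(Interval(-8/5, 8/25), {-39/2, -6/7, -5/72, 3/2}))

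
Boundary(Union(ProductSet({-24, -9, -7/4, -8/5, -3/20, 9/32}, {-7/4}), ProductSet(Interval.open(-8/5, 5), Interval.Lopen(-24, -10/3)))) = Union(ProductSet({-8/5, 5}, Interval(-24, -10/3)), ProductSet({-24, -9, -7/4, -8/5, -3/20, 9/32}, {-7/4}), ProductSet(Interval(-8/5, 5), {-24, -10/3}))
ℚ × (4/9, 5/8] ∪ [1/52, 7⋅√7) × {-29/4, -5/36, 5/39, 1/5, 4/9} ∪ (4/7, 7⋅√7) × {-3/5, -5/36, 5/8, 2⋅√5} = (ℚ × (4/9, 5/8]) ∪ ([1/52, 7⋅√7) × {-29/4, -5/36, 5/39, 1/5, 4/9}) ∪ ((4/7, 7⋅√7) × {-3/5, -5/36, 5/8, 2⋅√5})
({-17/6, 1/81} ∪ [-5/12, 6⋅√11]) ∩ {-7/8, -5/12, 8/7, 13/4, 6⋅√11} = {-5/12, 8/7, 13/4, 6⋅√11}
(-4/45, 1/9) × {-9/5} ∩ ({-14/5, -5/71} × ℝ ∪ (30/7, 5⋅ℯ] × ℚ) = {-5/71} × {-9/5}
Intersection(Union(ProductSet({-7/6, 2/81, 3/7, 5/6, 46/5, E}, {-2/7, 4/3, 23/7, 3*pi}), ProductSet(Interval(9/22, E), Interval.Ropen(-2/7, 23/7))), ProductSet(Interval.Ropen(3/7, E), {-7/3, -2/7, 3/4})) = ProductSet(Interval.Ropen(3/7, E), {-2/7, 3/4})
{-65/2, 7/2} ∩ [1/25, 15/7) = ∅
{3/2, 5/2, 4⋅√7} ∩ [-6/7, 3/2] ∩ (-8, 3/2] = {3/2}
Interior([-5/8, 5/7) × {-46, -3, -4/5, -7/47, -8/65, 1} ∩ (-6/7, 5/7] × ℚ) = ∅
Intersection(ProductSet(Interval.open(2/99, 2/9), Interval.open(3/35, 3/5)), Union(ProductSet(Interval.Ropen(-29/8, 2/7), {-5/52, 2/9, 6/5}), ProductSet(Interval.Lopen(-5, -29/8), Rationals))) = ProductSet(Interval.open(2/99, 2/9), {2/9})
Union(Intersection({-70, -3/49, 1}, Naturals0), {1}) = {1}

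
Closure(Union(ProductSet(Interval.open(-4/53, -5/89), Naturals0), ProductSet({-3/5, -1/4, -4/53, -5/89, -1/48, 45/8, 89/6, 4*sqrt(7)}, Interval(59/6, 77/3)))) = Union(ProductSet({-3/5, -1/4, -4/53, -5/89, -1/48, 45/8, 89/6, 4*sqrt(7)}, Interval(59/6, 77/3)), ProductSet(Interval(-4/53, -5/89), Naturals0))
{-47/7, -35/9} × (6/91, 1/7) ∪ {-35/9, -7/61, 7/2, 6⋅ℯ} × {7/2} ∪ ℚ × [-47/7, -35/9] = (ℚ × [-47/7, -35/9]) ∪ ({-47/7, -35/9} × (6/91, 1/7)) ∪ ({-35/9, -7/61, 7/2, 6⋅ℯ} × {7/2})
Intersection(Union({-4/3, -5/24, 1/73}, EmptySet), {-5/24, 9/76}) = {-5/24}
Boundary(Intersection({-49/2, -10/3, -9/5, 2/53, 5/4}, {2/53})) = {2/53}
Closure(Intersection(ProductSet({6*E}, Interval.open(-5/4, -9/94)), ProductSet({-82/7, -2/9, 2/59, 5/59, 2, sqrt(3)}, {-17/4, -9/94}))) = EmptySet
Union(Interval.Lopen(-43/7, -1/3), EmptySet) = Interval.Lopen(-43/7, -1/3)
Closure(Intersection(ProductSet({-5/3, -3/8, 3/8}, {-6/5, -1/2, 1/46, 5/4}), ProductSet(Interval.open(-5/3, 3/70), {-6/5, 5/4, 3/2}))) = ProductSet({-3/8}, {-6/5, 5/4})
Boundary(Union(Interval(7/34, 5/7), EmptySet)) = {7/34, 5/7}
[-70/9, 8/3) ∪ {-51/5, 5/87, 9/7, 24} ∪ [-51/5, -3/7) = [-51/5, 8/3) ∪ {24}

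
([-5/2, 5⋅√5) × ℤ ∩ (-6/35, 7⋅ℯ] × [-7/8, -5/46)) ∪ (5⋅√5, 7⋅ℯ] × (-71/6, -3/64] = (5⋅√5, 7⋅ℯ] × (-71/6, -3/64]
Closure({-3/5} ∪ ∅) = {-3/5}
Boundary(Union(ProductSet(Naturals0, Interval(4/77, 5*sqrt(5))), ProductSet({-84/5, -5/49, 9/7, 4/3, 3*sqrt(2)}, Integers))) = Union(ProductSet({-84/5, -5/49, 9/7, 4/3, 3*sqrt(2)}, Integers), ProductSet(Naturals0, Interval(4/77, 5*sqrt(5))))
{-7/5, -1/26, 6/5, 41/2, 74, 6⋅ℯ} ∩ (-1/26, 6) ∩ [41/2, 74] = ∅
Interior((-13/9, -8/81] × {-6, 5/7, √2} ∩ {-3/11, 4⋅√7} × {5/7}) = ∅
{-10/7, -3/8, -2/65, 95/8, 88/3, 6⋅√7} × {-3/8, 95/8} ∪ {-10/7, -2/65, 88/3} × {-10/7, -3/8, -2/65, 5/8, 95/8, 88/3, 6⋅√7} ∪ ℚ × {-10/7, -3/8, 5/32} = (ℚ × {-10/7, -3/8, 5/32}) ∪ ({-10/7, -3/8, -2/65, 95/8, 88/3, 6⋅√7} × {-3/8, 95/8}) ∪ ({-10/7, -2/65, 88/3} × {-10/7, -3/8, -2/65, 5/8, 95/8, 88/3, 6⋅√7})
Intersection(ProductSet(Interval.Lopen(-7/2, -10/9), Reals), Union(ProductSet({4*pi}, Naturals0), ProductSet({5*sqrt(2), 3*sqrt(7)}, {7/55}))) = EmptySet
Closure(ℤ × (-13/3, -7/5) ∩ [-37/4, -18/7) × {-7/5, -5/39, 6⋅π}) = ∅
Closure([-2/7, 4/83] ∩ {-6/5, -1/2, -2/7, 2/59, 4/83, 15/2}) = {-2/7, 2/59, 4/83}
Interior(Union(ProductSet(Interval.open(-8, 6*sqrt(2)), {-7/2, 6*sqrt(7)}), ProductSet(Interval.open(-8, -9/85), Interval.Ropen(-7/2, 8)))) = ProductSet(Interval.open(-8, -9/85), Interval.open(-7/2, 8))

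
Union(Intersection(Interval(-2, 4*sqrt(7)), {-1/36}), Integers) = Union({-1/36}, Integers)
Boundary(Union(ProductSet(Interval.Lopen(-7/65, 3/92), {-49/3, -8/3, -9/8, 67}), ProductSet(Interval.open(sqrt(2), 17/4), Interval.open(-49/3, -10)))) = Union(ProductSet({17/4, sqrt(2)}, Interval(-49/3, -10)), ProductSet(Interval(-7/65, 3/92), {-49/3, -8/3, -9/8, 67}), ProductSet(Interval(sqrt(2), 17/4), {-49/3, -10}))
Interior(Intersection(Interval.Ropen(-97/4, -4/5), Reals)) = Interval.open(-97/4, -4/5)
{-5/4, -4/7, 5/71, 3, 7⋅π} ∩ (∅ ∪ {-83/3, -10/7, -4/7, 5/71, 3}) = {-4/7, 5/71, 3}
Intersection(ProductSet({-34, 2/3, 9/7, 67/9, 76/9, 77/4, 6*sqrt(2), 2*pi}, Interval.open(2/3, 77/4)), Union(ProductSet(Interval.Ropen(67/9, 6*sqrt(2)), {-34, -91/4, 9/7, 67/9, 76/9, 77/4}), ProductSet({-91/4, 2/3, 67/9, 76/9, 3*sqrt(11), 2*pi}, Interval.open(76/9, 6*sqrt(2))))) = Union(ProductSet({67/9, 76/9}, {9/7, 67/9, 76/9}), ProductSet({2/3, 67/9, 76/9, 2*pi}, Interval.open(76/9, 6*sqrt(2))))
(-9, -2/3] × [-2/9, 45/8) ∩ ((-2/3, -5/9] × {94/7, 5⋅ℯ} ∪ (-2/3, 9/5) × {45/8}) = ∅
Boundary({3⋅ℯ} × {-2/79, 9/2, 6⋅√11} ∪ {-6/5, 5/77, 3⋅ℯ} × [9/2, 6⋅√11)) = ({3⋅ℯ} × {-2/79, 9/2, 6⋅√11}) ∪ ({-6/5, 5/77, 3⋅ℯ} × [9/2, 6⋅√11])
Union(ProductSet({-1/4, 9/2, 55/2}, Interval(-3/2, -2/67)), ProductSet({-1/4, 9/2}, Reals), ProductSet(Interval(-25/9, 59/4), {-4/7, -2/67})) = Union(ProductSet({-1/4, 9/2}, Reals), ProductSet({-1/4, 9/2, 55/2}, Interval(-3/2, -2/67)), ProductSet(Interval(-25/9, 59/4), {-4/7, -2/67}))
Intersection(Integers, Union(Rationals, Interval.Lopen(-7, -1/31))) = Integers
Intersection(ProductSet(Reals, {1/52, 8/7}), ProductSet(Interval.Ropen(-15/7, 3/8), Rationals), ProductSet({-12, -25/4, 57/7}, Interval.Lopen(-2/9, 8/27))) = EmptySet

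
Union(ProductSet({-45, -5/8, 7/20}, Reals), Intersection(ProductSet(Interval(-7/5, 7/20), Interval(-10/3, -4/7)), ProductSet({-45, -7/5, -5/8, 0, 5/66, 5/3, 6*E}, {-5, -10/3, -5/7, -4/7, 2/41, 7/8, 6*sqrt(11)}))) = Union(ProductSet({-45, -5/8, 7/20}, Reals), ProductSet({-7/5, -5/8, 0, 5/66}, {-10/3, -5/7, -4/7}))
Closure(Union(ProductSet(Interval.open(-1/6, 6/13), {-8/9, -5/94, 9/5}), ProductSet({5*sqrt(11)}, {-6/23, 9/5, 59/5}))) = Union(ProductSet({5*sqrt(11)}, {-6/23, 9/5, 59/5}), ProductSet(Interval(-1/6, 6/13), {-8/9, -5/94, 9/5}))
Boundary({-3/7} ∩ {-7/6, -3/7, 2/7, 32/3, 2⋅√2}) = {-3/7}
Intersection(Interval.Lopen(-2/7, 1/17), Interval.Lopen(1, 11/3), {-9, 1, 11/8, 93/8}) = EmptySet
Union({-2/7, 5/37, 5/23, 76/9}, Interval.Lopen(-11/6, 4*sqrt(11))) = Interval.Lopen(-11/6, 4*sqrt(11))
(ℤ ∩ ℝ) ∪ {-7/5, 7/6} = ℤ ∪ {-7/5, 7/6}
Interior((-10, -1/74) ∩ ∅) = ∅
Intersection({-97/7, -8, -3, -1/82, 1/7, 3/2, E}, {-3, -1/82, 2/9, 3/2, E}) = {-3, -1/82, 3/2, E}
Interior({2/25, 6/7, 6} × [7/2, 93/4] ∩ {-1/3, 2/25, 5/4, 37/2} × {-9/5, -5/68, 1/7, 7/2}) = ∅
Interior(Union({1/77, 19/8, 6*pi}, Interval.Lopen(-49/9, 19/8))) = Interval.open(-49/9, 19/8)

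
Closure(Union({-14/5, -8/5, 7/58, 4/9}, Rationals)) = Reals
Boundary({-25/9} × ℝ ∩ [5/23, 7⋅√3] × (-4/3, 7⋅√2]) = ∅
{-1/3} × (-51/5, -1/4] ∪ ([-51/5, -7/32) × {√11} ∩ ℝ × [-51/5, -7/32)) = {-1/3} × (-51/5, -1/4]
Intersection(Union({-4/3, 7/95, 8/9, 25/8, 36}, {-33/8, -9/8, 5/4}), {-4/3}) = {-4/3}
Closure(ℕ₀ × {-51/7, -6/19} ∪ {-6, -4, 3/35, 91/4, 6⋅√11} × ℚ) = (ℕ₀ × {-51/7, -6/19}) ∪ ({-6, -4, 3/35, 91/4, 6⋅√11} × ℝ)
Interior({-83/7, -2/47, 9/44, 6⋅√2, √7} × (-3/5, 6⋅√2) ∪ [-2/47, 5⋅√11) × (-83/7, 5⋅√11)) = (-2/47, 5⋅√11) × (-83/7, 5⋅√11)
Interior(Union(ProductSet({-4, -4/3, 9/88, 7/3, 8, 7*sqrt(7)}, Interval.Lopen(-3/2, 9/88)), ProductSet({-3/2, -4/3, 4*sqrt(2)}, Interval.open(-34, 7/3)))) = EmptySet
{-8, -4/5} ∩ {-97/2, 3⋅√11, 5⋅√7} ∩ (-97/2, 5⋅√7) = ∅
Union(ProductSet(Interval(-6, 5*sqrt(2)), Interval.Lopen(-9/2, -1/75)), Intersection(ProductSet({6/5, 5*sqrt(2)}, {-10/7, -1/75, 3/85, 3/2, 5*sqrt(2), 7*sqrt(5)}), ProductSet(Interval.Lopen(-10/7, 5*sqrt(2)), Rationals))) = Union(ProductSet({6/5, 5*sqrt(2)}, {-10/7, -1/75, 3/85, 3/2}), ProductSet(Interval(-6, 5*sqrt(2)), Interval.Lopen(-9/2, -1/75)))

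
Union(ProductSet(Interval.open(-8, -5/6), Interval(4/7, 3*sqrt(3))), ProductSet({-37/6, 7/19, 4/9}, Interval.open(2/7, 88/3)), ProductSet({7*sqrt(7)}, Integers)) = Union(ProductSet({7*sqrt(7)}, Integers), ProductSet({-37/6, 7/19, 4/9}, Interval.open(2/7, 88/3)), ProductSet(Interval.open(-8, -5/6), Interval(4/7, 3*sqrt(3))))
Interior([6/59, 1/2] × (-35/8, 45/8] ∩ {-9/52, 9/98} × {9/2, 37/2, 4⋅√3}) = ∅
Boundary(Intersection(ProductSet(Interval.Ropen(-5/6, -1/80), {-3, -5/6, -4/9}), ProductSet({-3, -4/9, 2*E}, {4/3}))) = EmptySet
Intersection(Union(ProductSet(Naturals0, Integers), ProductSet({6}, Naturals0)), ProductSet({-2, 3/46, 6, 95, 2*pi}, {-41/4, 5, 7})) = ProductSet({6, 95}, {5, 7})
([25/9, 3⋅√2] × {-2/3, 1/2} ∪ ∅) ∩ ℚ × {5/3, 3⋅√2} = ∅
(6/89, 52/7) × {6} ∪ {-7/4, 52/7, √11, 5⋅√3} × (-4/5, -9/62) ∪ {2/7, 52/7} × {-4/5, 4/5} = ({2/7, 52/7} × {-4/5, 4/5}) ∪ ((6/89, 52/7) × {6}) ∪ ({-7/4, 52/7, √11, 5⋅√3} × (-4/5, -9/62))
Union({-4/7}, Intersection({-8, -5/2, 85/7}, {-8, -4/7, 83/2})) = {-8, -4/7}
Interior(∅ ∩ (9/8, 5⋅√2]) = ∅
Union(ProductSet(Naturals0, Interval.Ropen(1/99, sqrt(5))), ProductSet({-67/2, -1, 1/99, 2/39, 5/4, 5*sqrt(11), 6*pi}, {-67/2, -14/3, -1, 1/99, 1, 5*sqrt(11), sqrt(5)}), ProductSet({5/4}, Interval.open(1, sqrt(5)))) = Union(ProductSet({5/4}, Interval.open(1, sqrt(5))), ProductSet({-67/2, -1, 1/99, 2/39, 5/4, 5*sqrt(11), 6*pi}, {-67/2, -14/3, -1, 1/99, 1, 5*sqrt(11), sqrt(5)}), ProductSet(Naturals0, Interval.Ropen(1/99, sqrt(5))))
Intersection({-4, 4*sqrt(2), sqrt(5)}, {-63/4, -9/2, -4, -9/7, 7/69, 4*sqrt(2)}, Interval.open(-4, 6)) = {4*sqrt(2)}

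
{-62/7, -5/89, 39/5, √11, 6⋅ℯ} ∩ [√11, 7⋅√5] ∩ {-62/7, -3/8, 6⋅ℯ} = ∅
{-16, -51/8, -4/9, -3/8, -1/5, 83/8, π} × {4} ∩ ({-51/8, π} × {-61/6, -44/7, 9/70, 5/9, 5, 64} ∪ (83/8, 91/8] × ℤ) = ∅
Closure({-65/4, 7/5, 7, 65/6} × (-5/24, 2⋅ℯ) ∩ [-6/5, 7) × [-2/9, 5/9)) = {7/5} × [-5/24, 5/9]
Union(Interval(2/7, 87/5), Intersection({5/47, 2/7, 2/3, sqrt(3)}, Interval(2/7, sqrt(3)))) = Interval(2/7, 87/5)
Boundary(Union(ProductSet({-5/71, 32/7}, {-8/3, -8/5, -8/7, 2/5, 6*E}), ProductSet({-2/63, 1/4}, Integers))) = Union(ProductSet({-5/71, 32/7}, {-8/3, -8/5, -8/7, 2/5, 6*E}), ProductSet({-2/63, 1/4}, Integers))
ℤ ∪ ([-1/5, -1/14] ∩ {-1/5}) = ℤ ∪ {-1/5}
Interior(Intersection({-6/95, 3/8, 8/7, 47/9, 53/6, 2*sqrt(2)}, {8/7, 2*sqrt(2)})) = EmptySet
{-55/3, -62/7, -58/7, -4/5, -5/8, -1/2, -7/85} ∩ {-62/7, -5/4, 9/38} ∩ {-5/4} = ∅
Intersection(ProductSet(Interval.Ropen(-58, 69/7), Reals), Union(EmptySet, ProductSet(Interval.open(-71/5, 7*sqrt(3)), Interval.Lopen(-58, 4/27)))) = ProductSet(Interval.open(-71/5, 69/7), Interval.Lopen(-58, 4/27))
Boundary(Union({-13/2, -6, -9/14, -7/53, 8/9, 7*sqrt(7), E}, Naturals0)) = Union({-13/2, -6, -9/14, -7/53, 8/9, 7*sqrt(7), E}, Naturals0)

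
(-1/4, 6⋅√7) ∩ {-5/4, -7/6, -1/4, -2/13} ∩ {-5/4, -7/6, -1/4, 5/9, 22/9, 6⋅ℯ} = ∅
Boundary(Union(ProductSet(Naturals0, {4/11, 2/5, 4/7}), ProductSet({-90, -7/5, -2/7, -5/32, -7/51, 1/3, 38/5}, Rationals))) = Union(ProductSet({-90, -7/5, -2/7, -5/32, -7/51, 1/3, 38/5}, Reals), ProductSet(Naturals0, {4/11, 2/5, 4/7}))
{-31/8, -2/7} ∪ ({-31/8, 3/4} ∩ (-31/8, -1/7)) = {-31/8, -2/7}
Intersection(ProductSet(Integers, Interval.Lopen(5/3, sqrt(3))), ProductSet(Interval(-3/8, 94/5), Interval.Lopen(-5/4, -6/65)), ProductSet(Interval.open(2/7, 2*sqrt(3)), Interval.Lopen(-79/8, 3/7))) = EmptySet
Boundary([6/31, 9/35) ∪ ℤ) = {6/31, 9/35} ∪ (ℤ \ (6/31, 9/35))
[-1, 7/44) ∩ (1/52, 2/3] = (1/52, 7/44)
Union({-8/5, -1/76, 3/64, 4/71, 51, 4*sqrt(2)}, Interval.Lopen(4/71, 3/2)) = Union({-8/5, -1/76, 3/64, 51, 4*sqrt(2)}, Interval(4/71, 3/2))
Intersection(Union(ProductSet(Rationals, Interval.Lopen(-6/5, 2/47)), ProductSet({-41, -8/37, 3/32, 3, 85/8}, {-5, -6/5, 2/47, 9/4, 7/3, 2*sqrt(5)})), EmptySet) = EmptySet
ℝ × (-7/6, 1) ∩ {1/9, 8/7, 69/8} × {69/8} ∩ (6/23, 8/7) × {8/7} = ∅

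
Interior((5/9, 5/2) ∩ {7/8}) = ∅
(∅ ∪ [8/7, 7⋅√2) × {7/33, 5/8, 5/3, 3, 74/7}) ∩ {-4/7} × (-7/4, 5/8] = ∅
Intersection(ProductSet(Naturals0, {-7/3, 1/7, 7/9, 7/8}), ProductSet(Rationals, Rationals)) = ProductSet(Naturals0, {-7/3, 1/7, 7/9, 7/8})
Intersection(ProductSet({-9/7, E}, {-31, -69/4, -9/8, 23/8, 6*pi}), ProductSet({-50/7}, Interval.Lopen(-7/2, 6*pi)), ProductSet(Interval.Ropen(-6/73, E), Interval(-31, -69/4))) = EmptySet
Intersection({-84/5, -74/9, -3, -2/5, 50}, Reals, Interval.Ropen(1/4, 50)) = EmptySet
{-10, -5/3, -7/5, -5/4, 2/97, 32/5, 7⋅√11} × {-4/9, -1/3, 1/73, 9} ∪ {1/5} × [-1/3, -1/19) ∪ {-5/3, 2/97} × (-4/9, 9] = ({1/5} × [-1/3, -1/19)) ∪ ({-5/3, 2/97} × (-4/9, 9]) ∪ ({-10, -5/3, -7/5, -5/4, 2/97, 32/5, 7⋅√11} × {-4/9, -1/3, 1/73, 9})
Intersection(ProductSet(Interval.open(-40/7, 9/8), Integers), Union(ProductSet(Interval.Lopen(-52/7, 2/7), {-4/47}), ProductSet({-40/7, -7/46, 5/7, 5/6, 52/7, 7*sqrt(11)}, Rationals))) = ProductSet({-7/46, 5/7, 5/6}, Integers)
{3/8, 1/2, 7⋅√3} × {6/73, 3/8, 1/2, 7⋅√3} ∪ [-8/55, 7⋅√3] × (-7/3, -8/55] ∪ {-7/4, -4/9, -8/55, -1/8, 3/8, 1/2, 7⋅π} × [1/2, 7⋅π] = ([-8/55, 7⋅√3] × (-7/3, -8/55]) ∪ ({3/8, 1/2, 7⋅√3} × {6/73, 3/8, 1/2, 7⋅√3}) ∪ ({-7/4, -4/9, -8/55, -1/8, 3/8, 1/2, 7⋅π} × [1/2, 7⋅π])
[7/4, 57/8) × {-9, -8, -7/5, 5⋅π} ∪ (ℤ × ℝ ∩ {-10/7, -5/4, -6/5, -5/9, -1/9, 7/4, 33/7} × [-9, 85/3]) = [7/4, 57/8) × {-9, -8, -7/5, 5⋅π}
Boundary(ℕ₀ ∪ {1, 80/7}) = ℕ₀ ∪ {80/7}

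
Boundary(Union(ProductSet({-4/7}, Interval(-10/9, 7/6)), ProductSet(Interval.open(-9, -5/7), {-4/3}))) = Union(ProductSet({-4/7}, Interval(-10/9, 7/6)), ProductSet(Interval(-9, -5/7), {-4/3}))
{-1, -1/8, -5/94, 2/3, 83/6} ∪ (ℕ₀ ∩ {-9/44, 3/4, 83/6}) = {-1, -1/8, -5/94, 2/3, 83/6}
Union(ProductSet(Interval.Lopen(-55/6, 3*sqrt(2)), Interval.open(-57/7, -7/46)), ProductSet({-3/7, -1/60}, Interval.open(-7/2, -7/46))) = ProductSet(Interval.Lopen(-55/6, 3*sqrt(2)), Interval.open(-57/7, -7/46))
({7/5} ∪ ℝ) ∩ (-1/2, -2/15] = (-1/2, -2/15]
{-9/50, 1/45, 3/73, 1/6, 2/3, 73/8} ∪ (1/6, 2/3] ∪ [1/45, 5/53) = {-9/50, 73/8} ∪ [1/45, 5/53) ∪ [1/6, 2/3]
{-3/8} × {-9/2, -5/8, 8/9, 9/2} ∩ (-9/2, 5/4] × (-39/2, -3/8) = {-3/8} × {-9/2, -5/8}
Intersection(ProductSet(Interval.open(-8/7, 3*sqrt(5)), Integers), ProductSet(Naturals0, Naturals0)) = ProductSet(Range(0, 7, 1), Naturals0)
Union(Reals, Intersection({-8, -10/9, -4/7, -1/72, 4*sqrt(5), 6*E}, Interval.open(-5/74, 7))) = Reals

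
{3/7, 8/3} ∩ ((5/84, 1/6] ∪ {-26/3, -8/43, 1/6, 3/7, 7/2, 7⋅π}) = {3/7}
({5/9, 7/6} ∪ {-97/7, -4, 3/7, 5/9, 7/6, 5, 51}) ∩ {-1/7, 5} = {5}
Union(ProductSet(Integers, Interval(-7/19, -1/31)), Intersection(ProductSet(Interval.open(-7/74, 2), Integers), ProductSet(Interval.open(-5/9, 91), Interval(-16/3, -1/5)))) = Union(ProductSet(Integers, Interval(-7/19, -1/31)), ProductSet(Interval.open(-7/74, 2), Range(-5, 0, 1)))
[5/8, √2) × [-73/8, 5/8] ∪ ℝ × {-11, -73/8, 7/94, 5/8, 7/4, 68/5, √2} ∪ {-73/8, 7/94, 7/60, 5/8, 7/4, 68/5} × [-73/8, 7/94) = (ℝ × {-11, -73/8, 7/94, 5/8, 7/4, 68/5, √2}) ∪ ({-73/8, 7/94, 7/60, 5/8, 7/4, 68/5} × [-73/8, 7/94)) ∪ ([5/8, √2) × [-73/8, 5/8])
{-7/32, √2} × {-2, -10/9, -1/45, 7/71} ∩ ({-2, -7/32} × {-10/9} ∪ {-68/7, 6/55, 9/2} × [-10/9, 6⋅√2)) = {-7/32} × {-10/9}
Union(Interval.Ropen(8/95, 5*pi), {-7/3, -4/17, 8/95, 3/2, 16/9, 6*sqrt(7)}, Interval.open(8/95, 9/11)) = Union({-7/3, -4/17, 6*sqrt(7)}, Interval.Ropen(8/95, 5*pi))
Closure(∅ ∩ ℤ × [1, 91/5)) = ∅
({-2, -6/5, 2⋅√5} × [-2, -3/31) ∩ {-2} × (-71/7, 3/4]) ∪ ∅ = {-2} × [-2, -3/31)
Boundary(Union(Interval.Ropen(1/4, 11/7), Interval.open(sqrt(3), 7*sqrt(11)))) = {1/4, 11/7, 7*sqrt(11), sqrt(3)}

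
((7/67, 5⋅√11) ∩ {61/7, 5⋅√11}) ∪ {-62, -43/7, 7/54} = {-62, -43/7, 7/54, 61/7}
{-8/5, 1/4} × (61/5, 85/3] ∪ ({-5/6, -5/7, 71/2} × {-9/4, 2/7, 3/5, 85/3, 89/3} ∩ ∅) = {-8/5, 1/4} × (61/5, 85/3]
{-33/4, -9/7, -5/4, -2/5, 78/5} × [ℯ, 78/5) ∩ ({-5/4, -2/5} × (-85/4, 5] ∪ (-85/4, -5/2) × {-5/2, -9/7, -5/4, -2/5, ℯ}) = ({-33/4} × {ℯ}) ∪ ({-5/4, -2/5} × [ℯ, 5])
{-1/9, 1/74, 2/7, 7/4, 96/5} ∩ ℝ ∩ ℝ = {-1/9, 1/74, 2/7, 7/4, 96/5}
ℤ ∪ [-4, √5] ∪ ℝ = (-∞, ∞)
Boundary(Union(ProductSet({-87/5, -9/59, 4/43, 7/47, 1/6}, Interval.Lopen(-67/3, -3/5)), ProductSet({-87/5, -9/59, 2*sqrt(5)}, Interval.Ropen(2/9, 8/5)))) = Union(ProductSet({-87/5, -9/59, 2*sqrt(5)}, Interval(2/9, 8/5)), ProductSet({-87/5, -9/59, 4/43, 7/47, 1/6}, Interval(-67/3, -3/5)))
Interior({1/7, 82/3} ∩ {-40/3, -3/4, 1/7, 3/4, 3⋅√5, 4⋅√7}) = ∅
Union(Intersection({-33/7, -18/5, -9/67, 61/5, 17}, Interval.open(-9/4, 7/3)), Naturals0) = Union({-9/67}, Naturals0)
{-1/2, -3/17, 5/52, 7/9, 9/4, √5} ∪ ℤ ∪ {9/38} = ℤ ∪ {-1/2, -3/17, 5/52, 9/38, 7/9, 9/4, √5}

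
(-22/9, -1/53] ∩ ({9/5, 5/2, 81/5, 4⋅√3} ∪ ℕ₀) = ∅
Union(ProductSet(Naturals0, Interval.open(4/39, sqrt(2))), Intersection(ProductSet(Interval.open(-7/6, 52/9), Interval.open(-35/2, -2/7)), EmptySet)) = ProductSet(Naturals0, Interval.open(4/39, sqrt(2)))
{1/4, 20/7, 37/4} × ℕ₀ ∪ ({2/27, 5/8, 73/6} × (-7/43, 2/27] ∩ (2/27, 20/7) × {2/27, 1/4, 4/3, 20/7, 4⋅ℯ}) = ({5/8} × {2/27}) ∪ ({1/4, 20/7, 37/4} × ℕ₀)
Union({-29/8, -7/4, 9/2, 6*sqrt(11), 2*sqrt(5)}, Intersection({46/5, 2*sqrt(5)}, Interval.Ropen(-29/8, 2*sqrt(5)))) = {-29/8, -7/4, 9/2, 6*sqrt(11), 2*sqrt(5)}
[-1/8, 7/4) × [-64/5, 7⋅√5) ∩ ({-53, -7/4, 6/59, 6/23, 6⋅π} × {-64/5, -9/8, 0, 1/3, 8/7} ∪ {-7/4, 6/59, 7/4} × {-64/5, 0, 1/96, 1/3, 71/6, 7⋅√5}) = ({6/59} × {-64/5, 0, 1/96, 1/3, 71/6}) ∪ ({6/59, 6/23} × {-64/5, -9/8, 0, 1/3, 8/7})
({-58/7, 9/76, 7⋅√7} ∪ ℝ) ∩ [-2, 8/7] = [-2, 8/7]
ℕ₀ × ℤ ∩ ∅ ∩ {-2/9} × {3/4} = ∅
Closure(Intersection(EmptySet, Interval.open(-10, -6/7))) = EmptySet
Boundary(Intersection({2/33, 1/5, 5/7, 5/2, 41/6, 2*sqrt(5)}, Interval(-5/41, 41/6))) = {2/33, 1/5, 5/7, 5/2, 41/6, 2*sqrt(5)}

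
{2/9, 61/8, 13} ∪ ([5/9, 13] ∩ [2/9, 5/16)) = {2/9, 61/8, 13}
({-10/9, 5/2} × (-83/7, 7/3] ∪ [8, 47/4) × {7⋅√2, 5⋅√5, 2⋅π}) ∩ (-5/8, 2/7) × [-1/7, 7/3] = ∅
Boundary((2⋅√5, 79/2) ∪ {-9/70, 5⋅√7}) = {-9/70, 79/2, 2⋅√5}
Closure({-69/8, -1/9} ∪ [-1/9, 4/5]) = {-69/8} ∪ [-1/9, 4/5]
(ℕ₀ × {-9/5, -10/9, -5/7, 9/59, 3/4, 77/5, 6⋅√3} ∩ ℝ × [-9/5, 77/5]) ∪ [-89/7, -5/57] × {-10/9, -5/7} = ([-89/7, -5/57] × {-10/9, -5/7}) ∪ (ℕ₀ × {-9/5, -10/9, -5/7, 9/59, 3/4, 77/5, 6⋅√3})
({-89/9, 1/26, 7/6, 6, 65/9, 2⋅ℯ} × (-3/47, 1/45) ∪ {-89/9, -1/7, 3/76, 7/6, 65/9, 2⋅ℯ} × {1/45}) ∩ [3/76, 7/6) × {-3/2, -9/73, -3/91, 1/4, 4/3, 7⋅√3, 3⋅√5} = ∅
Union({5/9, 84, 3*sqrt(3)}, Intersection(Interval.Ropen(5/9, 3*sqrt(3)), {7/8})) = {5/9, 7/8, 84, 3*sqrt(3)}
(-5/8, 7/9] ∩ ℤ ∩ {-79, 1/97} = ∅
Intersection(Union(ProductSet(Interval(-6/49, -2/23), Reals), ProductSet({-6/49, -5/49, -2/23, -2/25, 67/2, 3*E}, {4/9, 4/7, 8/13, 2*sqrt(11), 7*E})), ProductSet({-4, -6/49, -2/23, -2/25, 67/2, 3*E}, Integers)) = ProductSet({-6/49, -2/23}, Integers)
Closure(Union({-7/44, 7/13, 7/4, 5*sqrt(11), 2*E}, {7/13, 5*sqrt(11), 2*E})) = {-7/44, 7/13, 7/4, 5*sqrt(11), 2*E}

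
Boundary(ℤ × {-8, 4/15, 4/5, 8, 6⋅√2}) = ℤ × {-8, 4/15, 4/5, 8, 6⋅√2}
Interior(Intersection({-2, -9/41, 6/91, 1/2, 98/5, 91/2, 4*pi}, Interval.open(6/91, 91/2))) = EmptySet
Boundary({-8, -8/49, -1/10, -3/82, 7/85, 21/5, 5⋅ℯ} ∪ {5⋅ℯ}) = {-8, -8/49, -1/10, -3/82, 7/85, 21/5, 5⋅ℯ}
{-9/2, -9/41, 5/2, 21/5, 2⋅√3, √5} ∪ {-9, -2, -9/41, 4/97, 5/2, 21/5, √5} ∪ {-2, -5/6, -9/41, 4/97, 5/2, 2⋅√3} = {-9, -9/2, -2, -5/6, -9/41, 4/97, 5/2, 21/5, 2⋅√3, √5}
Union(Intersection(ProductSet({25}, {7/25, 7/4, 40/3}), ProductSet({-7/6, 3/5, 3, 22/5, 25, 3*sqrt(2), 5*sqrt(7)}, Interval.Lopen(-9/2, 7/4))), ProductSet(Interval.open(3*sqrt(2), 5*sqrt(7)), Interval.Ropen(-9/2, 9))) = Union(ProductSet({25}, {7/25, 7/4}), ProductSet(Interval.open(3*sqrt(2), 5*sqrt(7)), Interval.Ropen(-9/2, 9)))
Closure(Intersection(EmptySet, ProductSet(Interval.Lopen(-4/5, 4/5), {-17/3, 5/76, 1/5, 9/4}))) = EmptySet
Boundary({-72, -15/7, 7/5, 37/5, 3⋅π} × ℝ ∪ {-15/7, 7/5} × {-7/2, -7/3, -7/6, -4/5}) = {-72, -15/7, 7/5, 37/5, 3⋅π} × ℝ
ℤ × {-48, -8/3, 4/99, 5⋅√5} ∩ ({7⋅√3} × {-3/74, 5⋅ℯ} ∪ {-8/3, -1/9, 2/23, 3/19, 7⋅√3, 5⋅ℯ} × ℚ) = ∅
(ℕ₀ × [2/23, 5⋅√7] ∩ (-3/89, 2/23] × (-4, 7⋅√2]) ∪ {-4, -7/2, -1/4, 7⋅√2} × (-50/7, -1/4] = ({0} × [2/23, 7⋅√2]) ∪ ({-4, -7/2, -1/4, 7⋅√2} × (-50/7, -1/4])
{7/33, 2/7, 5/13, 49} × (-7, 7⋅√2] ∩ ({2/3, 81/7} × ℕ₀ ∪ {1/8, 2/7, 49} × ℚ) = {2/7, 49} × (ℚ ∩ (-7, 7⋅√2])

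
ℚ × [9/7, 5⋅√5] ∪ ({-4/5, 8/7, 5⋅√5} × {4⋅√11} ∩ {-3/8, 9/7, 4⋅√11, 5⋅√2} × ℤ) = ℚ × [9/7, 5⋅√5]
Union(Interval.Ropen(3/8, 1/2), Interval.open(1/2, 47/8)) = Union(Interval.Ropen(3/8, 1/2), Interval.open(1/2, 47/8))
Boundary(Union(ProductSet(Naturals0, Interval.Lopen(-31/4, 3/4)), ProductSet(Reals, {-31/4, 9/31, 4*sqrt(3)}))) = Union(ProductSet(Naturals0, Interval(-31/4, 3/4)), ProductSet(Reals, {-31/4, 9/31, 4*sqrt(3)}))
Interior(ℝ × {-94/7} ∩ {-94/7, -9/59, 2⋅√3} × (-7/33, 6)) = ∅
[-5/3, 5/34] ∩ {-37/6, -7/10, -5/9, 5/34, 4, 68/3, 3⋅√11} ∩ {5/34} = {5/34}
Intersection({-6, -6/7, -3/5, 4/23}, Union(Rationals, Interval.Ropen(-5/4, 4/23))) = {-6, -6/7, -3/5, 4/23}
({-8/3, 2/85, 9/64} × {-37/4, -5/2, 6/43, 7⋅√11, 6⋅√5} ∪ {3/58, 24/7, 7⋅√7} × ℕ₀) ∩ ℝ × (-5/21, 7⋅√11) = ({-8/3, 2/85, 9/64} × {6/43, 6⋅√5}) ∪ ({3/58, 24/7, 7⋅√7} × {0, 1, …, 23})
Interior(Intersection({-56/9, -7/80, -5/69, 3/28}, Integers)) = EmptySet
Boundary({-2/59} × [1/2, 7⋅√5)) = {-2/59} × [1/2, 7⋅√5]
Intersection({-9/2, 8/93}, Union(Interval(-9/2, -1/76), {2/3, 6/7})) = {-9/2}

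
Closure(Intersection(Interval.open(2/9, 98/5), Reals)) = Interval(2/9, 98/5)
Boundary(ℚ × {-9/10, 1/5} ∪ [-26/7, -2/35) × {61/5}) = (ℝ × {-9/10, 1/5}) ∪ ([-26/7, -2/35] × {61/5})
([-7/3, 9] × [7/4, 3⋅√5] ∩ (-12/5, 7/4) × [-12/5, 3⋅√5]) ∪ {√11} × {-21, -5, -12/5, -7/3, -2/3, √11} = ({√11} × {-21, -5, -12/5, -7/3, -2/3, √11}) ∪ ([-7/3, 7/4) × [7/4, 3⋅√5])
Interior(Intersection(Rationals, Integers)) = EmptySet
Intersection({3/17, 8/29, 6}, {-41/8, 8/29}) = {8/29}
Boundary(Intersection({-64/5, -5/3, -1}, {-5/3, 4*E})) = {-5/3}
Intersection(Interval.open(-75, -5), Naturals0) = EmptySet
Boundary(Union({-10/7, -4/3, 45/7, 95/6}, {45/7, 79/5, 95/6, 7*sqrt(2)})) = {-10/7, -4/3, 45/7, 79/5, 95/6, 7*sqrt(2)}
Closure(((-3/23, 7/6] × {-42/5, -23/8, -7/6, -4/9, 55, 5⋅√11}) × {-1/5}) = ([-3/23, 7/6] × {-42/5, -23/8, -7/6, -4/9, 55, 5⋅√11}) × {-1/5}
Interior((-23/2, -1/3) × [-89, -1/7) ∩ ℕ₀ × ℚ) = ∅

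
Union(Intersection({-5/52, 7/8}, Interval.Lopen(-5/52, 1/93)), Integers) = Integers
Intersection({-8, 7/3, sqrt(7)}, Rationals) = {-8, 7/3}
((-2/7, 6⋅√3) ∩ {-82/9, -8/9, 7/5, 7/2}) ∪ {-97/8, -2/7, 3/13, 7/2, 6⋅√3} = {-97/8, -2/7, 3/13, 7/5, 7/2, 6⋅√3}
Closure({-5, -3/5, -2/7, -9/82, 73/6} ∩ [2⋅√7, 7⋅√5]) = {73/6}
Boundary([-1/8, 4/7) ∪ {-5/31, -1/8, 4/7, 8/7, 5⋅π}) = {-5/31, -1/8, 4/7, 8/7, 5⋅π}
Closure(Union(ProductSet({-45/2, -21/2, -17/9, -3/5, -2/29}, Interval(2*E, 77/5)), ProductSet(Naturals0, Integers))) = Union(ProductSet({-45/2, -21/2, -17/9, -3/5, -2/29}, Interval(2*E, 77/5)), ProductSet(Naturals0, Integers))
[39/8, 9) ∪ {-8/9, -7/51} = {-8/9, -7/51} ∪ [39/8, 9)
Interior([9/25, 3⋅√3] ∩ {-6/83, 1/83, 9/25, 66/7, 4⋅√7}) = ∅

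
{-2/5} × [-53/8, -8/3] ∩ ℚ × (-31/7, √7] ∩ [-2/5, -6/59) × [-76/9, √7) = {-2/5} × (-31/7, -8/3]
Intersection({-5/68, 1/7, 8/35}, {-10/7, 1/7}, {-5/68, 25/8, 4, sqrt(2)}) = EmptySet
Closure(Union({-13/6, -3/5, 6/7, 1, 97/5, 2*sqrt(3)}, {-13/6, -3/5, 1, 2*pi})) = {-13/6, -3/5, 6/7, 1, 97/5, 2*sqrt(3), 2*pi}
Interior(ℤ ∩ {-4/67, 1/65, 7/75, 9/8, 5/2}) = ∅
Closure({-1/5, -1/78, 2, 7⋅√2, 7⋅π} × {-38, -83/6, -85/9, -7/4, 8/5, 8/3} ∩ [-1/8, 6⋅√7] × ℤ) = {-1/78, 2, 7⋅√2} × {-38}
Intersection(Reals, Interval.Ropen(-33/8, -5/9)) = Interval.Ropen(-33/8, -5/9)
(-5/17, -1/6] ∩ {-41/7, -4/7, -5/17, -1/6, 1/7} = {-1/6}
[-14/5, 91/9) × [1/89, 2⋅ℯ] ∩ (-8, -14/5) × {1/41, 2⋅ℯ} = ∅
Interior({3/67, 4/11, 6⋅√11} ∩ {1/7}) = ∅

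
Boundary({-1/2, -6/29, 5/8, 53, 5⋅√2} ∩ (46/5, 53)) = ∅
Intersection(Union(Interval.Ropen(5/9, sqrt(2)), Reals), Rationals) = Intersection(Interval(-oo, oo), Rationals)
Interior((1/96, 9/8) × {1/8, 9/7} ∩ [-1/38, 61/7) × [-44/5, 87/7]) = ∅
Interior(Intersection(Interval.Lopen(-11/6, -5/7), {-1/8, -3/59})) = EmptySet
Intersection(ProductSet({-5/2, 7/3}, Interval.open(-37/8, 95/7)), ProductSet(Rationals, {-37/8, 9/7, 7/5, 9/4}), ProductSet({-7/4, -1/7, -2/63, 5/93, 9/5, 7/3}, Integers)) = EmptySet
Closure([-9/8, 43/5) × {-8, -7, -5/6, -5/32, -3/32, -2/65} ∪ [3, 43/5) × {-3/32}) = [-9/8, 43/5] × {-8, -7, -5/6, -5/32, -3/32, -2/65}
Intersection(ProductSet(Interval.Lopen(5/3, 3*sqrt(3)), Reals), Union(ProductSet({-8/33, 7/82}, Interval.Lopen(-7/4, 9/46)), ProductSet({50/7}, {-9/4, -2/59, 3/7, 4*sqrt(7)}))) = EmptySet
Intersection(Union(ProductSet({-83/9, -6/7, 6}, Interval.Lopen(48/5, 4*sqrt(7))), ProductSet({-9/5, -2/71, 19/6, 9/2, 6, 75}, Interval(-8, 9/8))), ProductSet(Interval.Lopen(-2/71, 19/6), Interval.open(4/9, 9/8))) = ProductSet({19/6}, Interval.open(4/9, 9/8))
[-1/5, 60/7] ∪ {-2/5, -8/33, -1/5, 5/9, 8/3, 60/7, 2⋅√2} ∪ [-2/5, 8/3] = [-2/5, 60/7]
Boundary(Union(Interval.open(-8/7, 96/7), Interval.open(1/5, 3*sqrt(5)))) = {-8/7, 96/7}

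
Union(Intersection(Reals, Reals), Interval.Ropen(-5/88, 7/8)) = Interval(-oo, oo)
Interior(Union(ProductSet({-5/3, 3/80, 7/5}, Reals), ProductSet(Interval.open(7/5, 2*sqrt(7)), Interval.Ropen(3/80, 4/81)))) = ProductSet(Interval.open(7/5, 2*sqrt(7)), Interval.open(3/80, 4/81))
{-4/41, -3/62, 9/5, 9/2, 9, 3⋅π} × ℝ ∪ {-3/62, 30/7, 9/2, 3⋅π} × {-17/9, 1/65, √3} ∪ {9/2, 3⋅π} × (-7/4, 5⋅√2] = ({-4/41, -3/62, 9/5, 9/2, 9, 3⋅π} × ℝ) ∪ ({-3/62, 30/7, 9/2, 3⋅π} × {-17/9, 1/65, √3})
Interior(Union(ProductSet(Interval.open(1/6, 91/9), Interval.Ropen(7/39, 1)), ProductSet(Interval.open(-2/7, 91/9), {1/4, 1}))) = ProductSet(Interval.open(1/6, 91/9), Interval.open(7/39, 1))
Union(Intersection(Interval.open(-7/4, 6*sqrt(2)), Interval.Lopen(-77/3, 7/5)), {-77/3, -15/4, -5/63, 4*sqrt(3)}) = Union({-77/3, -15/4, 4*sqrt(3)}, Interval.Lopen(-7/4, 7/5))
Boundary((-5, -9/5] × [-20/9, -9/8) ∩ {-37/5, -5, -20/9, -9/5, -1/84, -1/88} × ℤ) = {-20/9, -9/5} × {-2}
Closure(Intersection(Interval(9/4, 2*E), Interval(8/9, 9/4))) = {9/4}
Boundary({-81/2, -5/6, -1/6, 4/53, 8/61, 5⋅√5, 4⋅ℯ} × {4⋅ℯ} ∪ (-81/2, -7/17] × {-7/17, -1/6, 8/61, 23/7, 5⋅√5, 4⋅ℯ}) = ({-81/2, -5/6, -1/6, 4/53, 8/61, 5⋅√5, 4⋅ℯ} × {4⋅ℯ}) ∪ ([-81/2, -7/17] × {-7/17, -1/6, 8/61, 23/7, 5⋅√5, 4⋅ℯ})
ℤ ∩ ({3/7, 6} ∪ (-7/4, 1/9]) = {-1, 0} ∪ {6}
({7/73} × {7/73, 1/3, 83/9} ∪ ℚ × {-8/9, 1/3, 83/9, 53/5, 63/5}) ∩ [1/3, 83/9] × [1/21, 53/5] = (ℚ ∩ [1/3, 83/9]) × {1/3, 83/9, 53/5}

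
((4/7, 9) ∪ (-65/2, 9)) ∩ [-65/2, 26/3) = (-65/2, 26/3)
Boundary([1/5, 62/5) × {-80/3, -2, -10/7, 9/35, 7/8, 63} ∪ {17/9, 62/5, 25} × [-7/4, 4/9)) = ({17/9, 62/5, 25} × [-7/4, 4/9]) ∪ ([1/5, 62/5] × {-80/3, -2, -10/7, 9/35, 7/8, 63})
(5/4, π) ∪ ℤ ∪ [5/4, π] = ℤ ∪ [5/4, π]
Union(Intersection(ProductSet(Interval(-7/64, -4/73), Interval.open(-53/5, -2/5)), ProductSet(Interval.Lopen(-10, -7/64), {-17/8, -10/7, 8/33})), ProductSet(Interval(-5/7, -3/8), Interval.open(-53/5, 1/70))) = Union(ProductSet({-7/64}, {-17/8, -10/7}), ProductSet(Interval(-5/7, -3/8), Interval.open(-53/5, 1/70)))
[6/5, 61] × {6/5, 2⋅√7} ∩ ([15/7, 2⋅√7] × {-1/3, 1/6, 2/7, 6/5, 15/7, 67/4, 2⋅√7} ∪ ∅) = [15/7, 2⋅√7] × {6/5, 2⋅√7}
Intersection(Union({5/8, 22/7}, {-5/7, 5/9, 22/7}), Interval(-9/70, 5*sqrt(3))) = {5/9, 5/8, 22/7}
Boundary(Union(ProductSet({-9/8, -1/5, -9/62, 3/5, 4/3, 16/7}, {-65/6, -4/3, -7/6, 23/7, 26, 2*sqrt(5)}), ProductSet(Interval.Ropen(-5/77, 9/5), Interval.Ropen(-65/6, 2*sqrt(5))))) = Union(ProductSet({-5/77, 9/5}, Interval(-65/6, 2*sqrt(5))), ProductSet({-9/8, -1/5, -9/62, 16/7}, {-65/6, -4/3, -7/6, 23/7, 26, 2*sqrt(5)}), ProductSet({-9/8, -1/5, -9/62, 3/5, 4/3, 16/7}, {-65/6, 26, 2*sqrt(5)}), ProductSet(Interval(-5/77, 9/5), {-65/6, 2*sqrt(5)}))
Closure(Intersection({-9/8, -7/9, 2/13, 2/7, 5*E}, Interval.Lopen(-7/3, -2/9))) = {-9/8, -7/9}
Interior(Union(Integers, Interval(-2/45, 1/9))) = Union(Complement(Integers, Union(Complement(Integers, Interval.open(-2/45, 1/9)), {-2/45, 1/9})), Complement(Interval.open(-2/45, 1/9), Complement(Integers, Interval.open(-2/45, 1/9))), Complement(Range(0, 1, 1), Complement(Integers, Interval.open(-2/45, 1/9))), Complement(Range(0, 1, 1), Union(Complement(Integers, Interval.open(-2/45, 1/9)), {-2/45, 1/9})))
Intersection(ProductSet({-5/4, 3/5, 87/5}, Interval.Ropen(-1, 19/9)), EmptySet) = EmptySet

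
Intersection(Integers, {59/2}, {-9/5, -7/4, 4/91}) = EmptySet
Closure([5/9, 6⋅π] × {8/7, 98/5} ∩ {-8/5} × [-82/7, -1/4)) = ∅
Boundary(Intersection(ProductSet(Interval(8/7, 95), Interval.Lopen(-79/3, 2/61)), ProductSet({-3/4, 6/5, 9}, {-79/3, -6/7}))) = ProductSet({6/5, 9}, {-6/7})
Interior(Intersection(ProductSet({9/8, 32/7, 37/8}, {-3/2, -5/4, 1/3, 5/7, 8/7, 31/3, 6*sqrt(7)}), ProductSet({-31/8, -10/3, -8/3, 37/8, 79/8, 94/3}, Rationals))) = EmptySet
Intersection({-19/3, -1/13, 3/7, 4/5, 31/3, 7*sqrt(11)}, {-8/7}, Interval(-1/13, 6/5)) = EmptySet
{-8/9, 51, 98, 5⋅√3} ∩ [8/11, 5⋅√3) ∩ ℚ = ∅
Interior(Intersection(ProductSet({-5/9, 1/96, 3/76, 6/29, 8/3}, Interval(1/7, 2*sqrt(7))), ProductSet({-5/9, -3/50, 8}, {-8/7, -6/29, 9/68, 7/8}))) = EmptySet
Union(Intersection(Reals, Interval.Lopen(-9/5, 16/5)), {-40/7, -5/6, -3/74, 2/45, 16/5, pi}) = Union({-40/7}, Interval.Lopen(-9/5, 16/5))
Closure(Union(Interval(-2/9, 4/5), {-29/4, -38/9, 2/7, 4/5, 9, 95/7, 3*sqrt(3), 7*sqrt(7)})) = Union({-29/4, -38/9, 9, 95/7, 3*sqrt(3), 7*sqrt(7)}, Interval(-2/9, 4/5))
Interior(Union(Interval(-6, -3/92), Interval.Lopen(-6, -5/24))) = Interval.open(-6, -3/92)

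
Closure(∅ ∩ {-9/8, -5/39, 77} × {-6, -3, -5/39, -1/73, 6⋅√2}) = ∅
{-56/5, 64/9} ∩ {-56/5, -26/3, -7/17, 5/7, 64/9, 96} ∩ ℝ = {-56/5, 64/9}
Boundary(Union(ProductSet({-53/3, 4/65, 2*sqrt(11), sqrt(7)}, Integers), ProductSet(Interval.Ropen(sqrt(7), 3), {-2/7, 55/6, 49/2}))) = Union(ProductSet({-53/3, 4/65, 2*sqrt(11), sqrt(7)}, Integers), ProductSet(Interval(sqrt(7), 3), {-2/7, 55/6, 49/2}))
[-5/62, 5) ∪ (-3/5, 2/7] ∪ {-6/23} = (-3/5, 5)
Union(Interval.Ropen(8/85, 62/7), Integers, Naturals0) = Union(Integers, Interval.Ropen(8/85, 62/7))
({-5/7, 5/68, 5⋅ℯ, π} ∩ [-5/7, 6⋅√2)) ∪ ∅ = {-5/7, 5/68, π}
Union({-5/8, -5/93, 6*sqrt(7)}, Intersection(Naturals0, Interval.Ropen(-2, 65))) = Union({-5/8, -5/93, 6*sqrt(7)}, Range(0, 65, 1))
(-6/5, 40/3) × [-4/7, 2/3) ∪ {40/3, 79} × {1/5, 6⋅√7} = ({40/3, 79} × {1/5, 6⋅√7}) ∪ ((-6/5, 40/3) × [-4/7, 2/3))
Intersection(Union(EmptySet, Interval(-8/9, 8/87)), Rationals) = Intersection(Interval(-8/9, 8/87), Rationals)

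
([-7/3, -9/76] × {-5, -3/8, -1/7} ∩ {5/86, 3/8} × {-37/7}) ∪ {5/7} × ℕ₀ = {5/7} × ℕ₀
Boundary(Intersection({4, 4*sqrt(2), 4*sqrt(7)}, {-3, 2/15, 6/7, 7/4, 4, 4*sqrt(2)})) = {4, 4*sqrt(2)}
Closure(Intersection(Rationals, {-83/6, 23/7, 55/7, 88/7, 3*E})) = {-83/6, 23/7, 55/7, 88/7}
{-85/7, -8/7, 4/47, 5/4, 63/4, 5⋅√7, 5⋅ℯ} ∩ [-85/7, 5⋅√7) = {-85/7, -8/7, 4/47, 5/4}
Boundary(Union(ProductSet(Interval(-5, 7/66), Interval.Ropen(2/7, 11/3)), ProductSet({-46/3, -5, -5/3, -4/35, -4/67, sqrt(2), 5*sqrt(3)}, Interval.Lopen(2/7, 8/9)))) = Union(ProductSet({-5, 7/66}, Interval(2/7, 11/3)), ProductSet({-46/3, -5, sqrt(2), 5*sqrt(3)}, Interval(2/7, 8/9)), ProductSet({-46/3, -5, -5/3, -4/35, -4/67, sqrt(2), 5*sqrt(3)}, {2/7}), ProductSet(Interval(-5, 7/66), {2/7, 11/3}))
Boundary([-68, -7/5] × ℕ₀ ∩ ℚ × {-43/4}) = ∅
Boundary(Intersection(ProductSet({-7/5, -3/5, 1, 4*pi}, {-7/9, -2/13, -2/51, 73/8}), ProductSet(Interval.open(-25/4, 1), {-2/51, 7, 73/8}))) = ProductSet({-7/5, -3/5}, {-2/51, 73/8})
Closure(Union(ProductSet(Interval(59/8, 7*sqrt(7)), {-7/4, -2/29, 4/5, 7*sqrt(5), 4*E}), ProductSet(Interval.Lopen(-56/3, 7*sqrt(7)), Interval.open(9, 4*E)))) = Union(ProductSet({-56/3, 7*sqrt(7)}, Interval(9, 4*E)), ProductSet(Interval(-56/3, 7*sqrt(7)), {9, 4*E}), ProductSet(Interval.Lopen(-56/3, 7*sqrt(7)), Interval.open(9, 4*E)), ProductSet(Interval(59/8, 7*sqrt(7)), {-7/4, -2/29, 4/5, 7*sqrt(5), 4*E}))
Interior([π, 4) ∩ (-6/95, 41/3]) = (π, 4)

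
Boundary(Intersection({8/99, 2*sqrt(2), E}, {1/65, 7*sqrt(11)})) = EmptySet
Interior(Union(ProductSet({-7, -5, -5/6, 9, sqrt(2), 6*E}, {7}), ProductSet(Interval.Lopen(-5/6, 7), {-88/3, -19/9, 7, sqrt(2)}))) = EmptySet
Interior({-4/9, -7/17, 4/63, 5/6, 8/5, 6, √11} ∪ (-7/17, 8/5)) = (-7/17, 8/5)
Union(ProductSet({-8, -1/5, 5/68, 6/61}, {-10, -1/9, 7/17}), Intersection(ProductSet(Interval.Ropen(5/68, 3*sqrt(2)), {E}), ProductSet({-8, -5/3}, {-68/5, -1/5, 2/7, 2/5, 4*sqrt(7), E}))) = ProductSet({-8, -1/5, 5/68, 6/61}, {-10, -1/9, 7/17})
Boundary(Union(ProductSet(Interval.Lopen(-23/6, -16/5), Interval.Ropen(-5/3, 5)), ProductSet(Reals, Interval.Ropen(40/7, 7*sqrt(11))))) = Union(ProductSet({-23/6, -16/5}, Interval(-5/3, 5)), ProductSet(Interval(-oo, oo), {40/7, 7*sqrt(11)}), ProductSet(Interval(-23/6, -16/5), {-5/3, 5}))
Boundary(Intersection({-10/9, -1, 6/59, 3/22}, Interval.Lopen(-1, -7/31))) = EmptySet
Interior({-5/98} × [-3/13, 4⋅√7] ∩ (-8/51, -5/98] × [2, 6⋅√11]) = ∅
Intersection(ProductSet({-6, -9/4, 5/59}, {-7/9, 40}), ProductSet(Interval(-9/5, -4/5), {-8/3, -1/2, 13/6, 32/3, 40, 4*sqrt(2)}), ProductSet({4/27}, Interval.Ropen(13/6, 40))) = EmptySet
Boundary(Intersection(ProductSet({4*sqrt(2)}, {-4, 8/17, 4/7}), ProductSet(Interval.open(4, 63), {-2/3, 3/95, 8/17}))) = ProductSet({4*sqrt(2)}, {8/17})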